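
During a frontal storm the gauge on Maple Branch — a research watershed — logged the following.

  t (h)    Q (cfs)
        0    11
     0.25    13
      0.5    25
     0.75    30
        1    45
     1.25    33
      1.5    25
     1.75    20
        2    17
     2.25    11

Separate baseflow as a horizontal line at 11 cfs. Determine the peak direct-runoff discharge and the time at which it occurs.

Q_p = 34.0 cfs at t = 1 h

Subtracting baseflow gives direct-runoff ordinates: 0.0, 2.0, 14.0, 19.0, 34.0, 22.0, 14.0, 9.0, 6.0, 0.0 cfs.
The maximum is 34.0 cfs, occurring at the reading for t = 1 h.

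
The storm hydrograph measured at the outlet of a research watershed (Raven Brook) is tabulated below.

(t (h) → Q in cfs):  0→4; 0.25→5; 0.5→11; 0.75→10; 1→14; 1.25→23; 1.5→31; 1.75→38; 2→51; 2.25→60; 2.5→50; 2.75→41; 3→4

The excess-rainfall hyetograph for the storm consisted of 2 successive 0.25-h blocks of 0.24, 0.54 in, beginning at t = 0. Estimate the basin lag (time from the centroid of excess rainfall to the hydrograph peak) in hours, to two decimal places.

Centroid of excess rainfall: t_c = Σ P_i·t̄_i / ΣP_i = 0.2981 h (block centres at 0.125, 0.375 h).
Hydrograph peak occurs at t = 2.25 h, so basin lag t_L = 2.25 − 0.2981 = 1.95 h.

t_L ≈ 1.95 h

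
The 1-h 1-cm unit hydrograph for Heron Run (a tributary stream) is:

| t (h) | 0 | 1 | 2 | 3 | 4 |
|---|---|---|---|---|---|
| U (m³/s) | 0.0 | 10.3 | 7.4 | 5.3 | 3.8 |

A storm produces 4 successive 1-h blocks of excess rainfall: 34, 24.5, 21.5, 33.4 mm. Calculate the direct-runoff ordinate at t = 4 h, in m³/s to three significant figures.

By discrete convolution, Q_j = Σ (P_i / 10 mm) · U_{j−i}.
At t = 4 h (j=4): Q = (34/10)·3.8 + (24.5/10)·5.3 + (21.5/10)·7.4 + (33.4/10)·10.3 = 76.2 m³/s.

Q ≈ 76.2 m³/s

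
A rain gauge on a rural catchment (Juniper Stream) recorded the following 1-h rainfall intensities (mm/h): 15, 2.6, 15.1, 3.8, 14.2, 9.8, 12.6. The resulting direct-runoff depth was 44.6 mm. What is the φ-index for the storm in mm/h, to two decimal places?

Only the 5 blocks with intensity above φ contribute runoff: 15, 15.1, 14.2, 9.8, 12.6 mm/h.
Σ(I−φ)·Δt = d  ⇒  (15+15.1+14.2+9.8+12.6 − 5φ)·1 = 44.6
φ = (66.70 − 44.6/1) / 5 = 4.42 mm/h.

φ ≈ 4.42 mm/h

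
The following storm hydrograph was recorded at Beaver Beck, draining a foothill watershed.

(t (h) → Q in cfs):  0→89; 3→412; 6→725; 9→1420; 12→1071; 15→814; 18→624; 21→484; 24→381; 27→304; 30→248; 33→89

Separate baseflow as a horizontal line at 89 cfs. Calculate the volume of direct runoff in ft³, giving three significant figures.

Direct-runoff ordinates (Q − Q_b): 0.0, 323.0, 636.0, 1331.0, 982.0, 725.0, 535.0, 395.0, 292.0, 215.0, 159.0, 0.0 cfs.
ΣQ_DR = 5593 cfs.
With Δt = 3 h = 10800 s, V = ΣQ_DR · Δt = 5593 × 10800 = 6.04 × 10^7 ft³.

V ≈ 6.04 × 10^7 ft³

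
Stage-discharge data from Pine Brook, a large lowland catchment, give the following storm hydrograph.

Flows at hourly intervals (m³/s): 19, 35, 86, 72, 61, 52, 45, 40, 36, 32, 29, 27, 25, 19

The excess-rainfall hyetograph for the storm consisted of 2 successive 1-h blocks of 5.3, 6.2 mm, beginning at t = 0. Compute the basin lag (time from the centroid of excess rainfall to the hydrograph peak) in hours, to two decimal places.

t_L ≈ 0.96 h

Centroid of excess rainfall: t_c = Σ P_i·t̄_i / ΣP_i = 1.0391 h (block centres at 0.5, 1.5 h).
Hydrograph peak occurs at t = 2 h, so basin lag t_L = 2 − 1.0391 = 0.96 h.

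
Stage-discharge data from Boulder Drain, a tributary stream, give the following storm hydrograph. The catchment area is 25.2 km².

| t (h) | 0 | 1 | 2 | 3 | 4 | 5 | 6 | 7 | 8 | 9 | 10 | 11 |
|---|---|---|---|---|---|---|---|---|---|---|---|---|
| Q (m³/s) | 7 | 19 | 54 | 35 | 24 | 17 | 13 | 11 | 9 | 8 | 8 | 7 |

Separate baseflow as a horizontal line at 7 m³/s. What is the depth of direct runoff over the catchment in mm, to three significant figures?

Direct runoff: 0.0, 12.0, 47.0, 28.0, 17.0, 10.0, 6.0, 4.0, 2.0, 1.0, 1.0, 0.0 m³/s; ΣQ_DR = 128.0 m³/s.
V = ΣQ_DR · Δt = 128.0 × 3600 s = 4.608 × 10^5 m³.
Over A = 25.2 km², depth = V / A = 18.3 mm.

d ≈ 18.3 mm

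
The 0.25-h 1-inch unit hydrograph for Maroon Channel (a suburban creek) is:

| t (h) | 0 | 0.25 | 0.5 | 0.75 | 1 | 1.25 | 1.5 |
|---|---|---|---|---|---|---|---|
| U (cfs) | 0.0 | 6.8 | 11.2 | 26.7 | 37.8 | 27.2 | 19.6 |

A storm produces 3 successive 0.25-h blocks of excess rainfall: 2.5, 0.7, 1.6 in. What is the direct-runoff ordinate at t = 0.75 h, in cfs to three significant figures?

By discrete convolution, Q_j = Σ (P_i / 1 in) · U_{j−i}.
At t = 0.75 h (j=3): Q = (2.5/1)·26.7 + (0.7/1)·11.2 + (1.6/1)·6.8 = 85.5 cfs.

Q ≈ 85.5 cfs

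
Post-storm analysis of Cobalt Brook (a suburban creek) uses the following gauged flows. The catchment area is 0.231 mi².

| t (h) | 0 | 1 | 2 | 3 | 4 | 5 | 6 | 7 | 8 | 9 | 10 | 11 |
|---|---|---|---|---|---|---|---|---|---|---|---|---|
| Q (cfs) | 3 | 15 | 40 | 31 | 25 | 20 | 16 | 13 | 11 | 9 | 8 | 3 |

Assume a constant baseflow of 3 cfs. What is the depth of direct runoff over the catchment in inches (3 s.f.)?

Direct runoff: 0.0, 12.0, 37.0, 28.0, 22.0, 17.0, 13.0, 10.0, 8.0, 6.0, 5.0, 0.0 cfs; ΣQ_DR = 158.0 cfs.
V = ΣQ_DR · Δt = 158.0 × 3600 s = 5.688 × 10^5 ft³.
Over A = 0.231 mi², depth = V / A = 1.06 in.

d ≈ 1.06 in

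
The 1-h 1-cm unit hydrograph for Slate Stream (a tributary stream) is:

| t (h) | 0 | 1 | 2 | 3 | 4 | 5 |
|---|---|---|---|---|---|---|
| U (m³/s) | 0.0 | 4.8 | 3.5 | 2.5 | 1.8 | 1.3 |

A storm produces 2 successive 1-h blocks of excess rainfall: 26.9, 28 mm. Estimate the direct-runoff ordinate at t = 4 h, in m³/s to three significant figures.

By discrete convolution, Q_j = Σ (P_i / 10 mm) · U_{j−i}.
At t = 4 h (j=4): Q = (26.9/10)·1.8 + (28/10)·2.5 = 11.8 m³/s.

Q ≈ 11.8 m³/s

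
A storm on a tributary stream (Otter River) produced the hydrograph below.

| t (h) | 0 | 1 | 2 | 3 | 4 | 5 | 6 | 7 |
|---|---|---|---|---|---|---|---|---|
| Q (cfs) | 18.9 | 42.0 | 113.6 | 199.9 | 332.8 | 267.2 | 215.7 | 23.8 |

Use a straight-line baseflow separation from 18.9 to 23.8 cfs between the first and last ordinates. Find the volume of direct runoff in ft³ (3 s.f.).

Direct-runoff ordinates (Q − Q_b): 0.00, 22.40, 93.30, 178.90, 311.10, 244.80, 192.60, 0.00 cfs.
ΣQ_DR = 1043 cfs.
With Δt = 1 h = 3600 s, V = ΣQ_DR · Δt = 1043 × 3600 = 3.76 × 10^6 ft³.

V ≈ 3.76 × 10^6 ft³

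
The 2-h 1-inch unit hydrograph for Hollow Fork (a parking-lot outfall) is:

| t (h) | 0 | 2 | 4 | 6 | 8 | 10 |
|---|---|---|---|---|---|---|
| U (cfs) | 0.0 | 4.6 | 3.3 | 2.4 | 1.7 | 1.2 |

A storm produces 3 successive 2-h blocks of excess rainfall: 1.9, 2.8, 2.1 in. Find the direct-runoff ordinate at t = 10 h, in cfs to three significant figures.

Q ≈ 12.1 cfs

By discrete convolution, Q_j = Σ (P_i / 1 in) · U_{j−i}.
At t = 10 h (j=5): Q = (1.9/1)·1.2 + (2.8/1)·1.7 + (2.1/1)·2.4 = 12.1 cfs.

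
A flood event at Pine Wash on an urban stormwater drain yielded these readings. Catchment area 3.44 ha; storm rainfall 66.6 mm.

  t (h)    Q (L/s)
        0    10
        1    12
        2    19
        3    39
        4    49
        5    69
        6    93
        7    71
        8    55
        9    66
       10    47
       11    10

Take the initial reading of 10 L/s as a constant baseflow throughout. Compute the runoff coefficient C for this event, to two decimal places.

C ≈ 0.66

ΣQ_DR = 420.0 L/s; V = ΣQ_DR·Δt = 1.512 × 10^6 L.
Runoff depth d = V / A = 43.95 mm.
C = d / P = 43.95 / 66.6 = 0.66.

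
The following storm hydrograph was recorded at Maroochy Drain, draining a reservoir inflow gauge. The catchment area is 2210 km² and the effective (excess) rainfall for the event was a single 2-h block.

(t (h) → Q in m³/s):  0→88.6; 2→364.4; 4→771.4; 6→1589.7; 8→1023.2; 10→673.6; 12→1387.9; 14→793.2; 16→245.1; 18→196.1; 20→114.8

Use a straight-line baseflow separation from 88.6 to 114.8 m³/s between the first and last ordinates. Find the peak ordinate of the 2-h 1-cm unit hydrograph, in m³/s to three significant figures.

U_p ≈ 748 m³/s

Direct runoff: 0.00, 273.18, 677.56, 1493.24, 924.12, 571.90, 1283.58, 686.26, 135.54, 83.92, 0.00 m³/s; ΣQ_DR = 6129 m³/s, peak = 1493.24 m³/s.
Runoff depth d = ΣQ_DR·Δt / A = 6129 × 7200 / (2210 km²) = 19.97 mm.
The 1-cm UH is the DRH scaled by (10 mm)/d, so U_p = 1493.24 × 10/19.97 = 748 m³/s.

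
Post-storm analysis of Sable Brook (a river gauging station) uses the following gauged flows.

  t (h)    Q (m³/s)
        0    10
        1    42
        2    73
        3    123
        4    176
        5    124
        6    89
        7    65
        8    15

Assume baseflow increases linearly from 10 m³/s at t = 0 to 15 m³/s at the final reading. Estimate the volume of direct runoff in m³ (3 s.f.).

Direct-runoff ordinates (Q − Q_b): 0.00, 31.38, 61.75, 111.12, 163.50, 110.88, 75.25, 50.62, 0.00 m³/s.
ΣQ_DR = 604.5 m³/s.
With Δt = 1 h = 3600 s, V = ΣQ_DR · Δt = 604.5 × 3600 = 2.18 × 10^6 m³.

V ≈ 2.18 × 10^6 m³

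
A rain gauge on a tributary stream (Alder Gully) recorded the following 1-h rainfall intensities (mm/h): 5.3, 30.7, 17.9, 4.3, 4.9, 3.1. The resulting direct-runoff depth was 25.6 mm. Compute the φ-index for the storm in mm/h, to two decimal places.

Only the 2 blocks with intensity above φ contribute runoff: 30.7, 17.9 mm/h.
Σ(I−φ)·Δt = d  ⇒  (30.7+17.9 − 2φ)·1 = 25.6
φ = (48.60 − 25.6/1) / 2 = 11.50 mm/h.

φ ≈ 11.50 mm/h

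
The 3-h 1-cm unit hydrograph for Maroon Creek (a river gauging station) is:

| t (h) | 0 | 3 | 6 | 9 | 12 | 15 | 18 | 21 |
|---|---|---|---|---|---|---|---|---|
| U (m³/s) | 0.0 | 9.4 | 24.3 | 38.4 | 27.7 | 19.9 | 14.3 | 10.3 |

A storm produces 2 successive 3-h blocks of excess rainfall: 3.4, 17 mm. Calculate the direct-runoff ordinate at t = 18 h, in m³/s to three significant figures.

Q ≈ 38.7 m³/s

By discrete convolution, Q_j = Σ (P_i / 10 mm) · U_{j−i}.
At t = 18 h (j=6): Q = (3.4/10)·14.3 + (17/10)·19.9 = 38.7 m³/s.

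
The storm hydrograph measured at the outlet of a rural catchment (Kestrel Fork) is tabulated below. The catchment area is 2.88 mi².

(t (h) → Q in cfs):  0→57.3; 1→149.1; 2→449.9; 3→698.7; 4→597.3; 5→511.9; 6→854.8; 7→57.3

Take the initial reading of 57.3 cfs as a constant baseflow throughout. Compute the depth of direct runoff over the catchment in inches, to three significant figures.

Direct runoff: 0.0, 91.8, 392.6, 641.4, 540.0, 454.6, 797.5, 0.0 cfs; ΣQ_DR = 2918 cfs.
V = ΣQ_DR · Δt = 2918 × 3600 s = 1.050 × 10^7 ft³.
Over A = 2.88 mi², depth = V / A = 1.57 in.

d ≈ 1.57 in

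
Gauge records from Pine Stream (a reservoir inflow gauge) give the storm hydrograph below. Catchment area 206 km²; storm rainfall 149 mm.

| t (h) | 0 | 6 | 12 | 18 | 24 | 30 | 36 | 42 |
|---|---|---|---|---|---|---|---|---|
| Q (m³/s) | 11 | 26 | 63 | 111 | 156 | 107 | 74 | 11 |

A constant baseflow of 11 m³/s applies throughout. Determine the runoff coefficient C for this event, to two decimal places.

C ≈ 0.33

ΣQ_DR = 471.0 m³/s; V = ΣQ_DR·Δt = 1.017 × 10^7 m³.
Runoff depth d = V / A = 49.39 mm.
C = d / P = 49.39 / 149 = 0.33.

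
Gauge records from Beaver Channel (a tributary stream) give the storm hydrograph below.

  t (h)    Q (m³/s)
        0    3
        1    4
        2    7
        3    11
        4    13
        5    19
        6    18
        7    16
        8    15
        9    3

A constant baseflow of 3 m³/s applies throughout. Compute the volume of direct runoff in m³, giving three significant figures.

V ≈ 2.84 × 10^5 m³

Direct-runoff ordinates (Q − Q_b): 0.0, 1.0, 4.0, 8.0, 10.0, 16.0, 15.0, 13.0, 12.0, 0.0 m³/s.
ΣQ_DR = 79.00 m³/s.
With Δt = 1 h = 3600 s, V = ΣQ_DR · Δt = 79.00 × 3600 = 2.84 × 10^5 m³.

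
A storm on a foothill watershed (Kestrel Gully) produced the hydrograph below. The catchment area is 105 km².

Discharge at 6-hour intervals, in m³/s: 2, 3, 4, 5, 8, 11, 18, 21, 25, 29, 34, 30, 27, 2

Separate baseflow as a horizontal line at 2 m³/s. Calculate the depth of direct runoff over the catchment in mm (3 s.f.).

Direct runoff: 0.0, 1.0, 2.0, 3.0, 6.0, 9.0, 16.0, 19.0, 23.0, 27.0, 32.0, 28.0, 25.0, 0.0 m³/s; ΣQ_DR = 191.0 m³/s.
V = ΣQ_DR · Δt = 191.0 × 21600 s = 4.126 × 10^6 m³.
Over A = 105 km², depth = V / A = 39.3 mm.

d ≈ 39.3 mm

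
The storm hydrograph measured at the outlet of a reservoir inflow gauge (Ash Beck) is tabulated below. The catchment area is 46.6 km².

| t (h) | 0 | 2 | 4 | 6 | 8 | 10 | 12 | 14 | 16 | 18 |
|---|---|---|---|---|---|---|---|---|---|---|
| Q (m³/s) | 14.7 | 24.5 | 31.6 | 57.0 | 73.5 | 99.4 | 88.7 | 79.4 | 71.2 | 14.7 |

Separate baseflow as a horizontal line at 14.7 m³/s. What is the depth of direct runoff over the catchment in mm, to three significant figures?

Direct runoff: 0.0, 9.8, 16.9, 42.3, 58.8, 84.7, 74.0, 64.7, 56.5, 0.0 m³/s; ΣQ_DR = 407.7 m³/s.
V = ΣQ_DR · Δt = 407.7 × 7200 s = 2.935 × 10^6 m³.
Over A = 46.6 km², depth = V / A = 63.0 mm.

d ≈ 63.0 mm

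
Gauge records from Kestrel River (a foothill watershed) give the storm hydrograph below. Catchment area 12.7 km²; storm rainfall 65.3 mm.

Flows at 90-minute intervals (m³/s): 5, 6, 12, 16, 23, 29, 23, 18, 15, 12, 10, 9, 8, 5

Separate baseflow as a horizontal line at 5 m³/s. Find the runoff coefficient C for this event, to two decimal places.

C ≈ 0.79

ΣQ_DR = 121.0 m³/s; V = ΣQ_DR·Δt = 6.534 × 10^5 m³.
Runoff depth d = V / A = 51.45 mm.
C = d / P = 51.45 / 65.3 = 0.79.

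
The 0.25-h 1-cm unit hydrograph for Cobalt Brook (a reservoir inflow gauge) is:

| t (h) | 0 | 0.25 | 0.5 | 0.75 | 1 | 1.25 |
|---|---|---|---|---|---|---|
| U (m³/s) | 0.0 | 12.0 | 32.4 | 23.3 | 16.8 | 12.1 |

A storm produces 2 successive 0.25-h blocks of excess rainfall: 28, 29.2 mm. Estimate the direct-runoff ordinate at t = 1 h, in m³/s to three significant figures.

Q ≈ 115 m³/s

By discrete convolution, Q_j = Σ (P_i / 10 mm) · U_{j−i}.
At t = 1 h (j=4): Q = (28/10)·16.8 + (29.2/10)·23.3 = 115 m³/s.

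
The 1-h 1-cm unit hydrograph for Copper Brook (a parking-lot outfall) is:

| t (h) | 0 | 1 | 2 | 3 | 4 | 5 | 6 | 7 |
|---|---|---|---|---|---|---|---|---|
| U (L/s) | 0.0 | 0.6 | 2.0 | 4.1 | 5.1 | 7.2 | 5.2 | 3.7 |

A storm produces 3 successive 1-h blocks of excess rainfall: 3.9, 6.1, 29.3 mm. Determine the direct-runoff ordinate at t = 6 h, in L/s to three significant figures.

By discrete convolution, Q_j = Σ (P_i / 10 mm) · U_{j−i}.
At t = 6 h (j=6): Q = (3.9/10)·5.2 + (6.1/10)·7.2 + (29.3/10)·5.1 = 21.4 L/s.

Q ≈ 21.4 L/s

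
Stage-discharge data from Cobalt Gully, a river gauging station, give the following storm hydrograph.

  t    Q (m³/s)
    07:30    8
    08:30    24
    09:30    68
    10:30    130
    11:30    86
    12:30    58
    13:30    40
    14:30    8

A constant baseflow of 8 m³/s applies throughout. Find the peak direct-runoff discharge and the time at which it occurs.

Q_p = 122.0 m³/s at t = 10:30

Subtracting baseflow gives direct-runoff ordinates: 0.0, 16.0, 60.0, 122.0, 78.0, 50.0, 32.0, 0.0 m³/s.
The maximum is 122.0 m³/s, occurring at the reading for t = 10:30.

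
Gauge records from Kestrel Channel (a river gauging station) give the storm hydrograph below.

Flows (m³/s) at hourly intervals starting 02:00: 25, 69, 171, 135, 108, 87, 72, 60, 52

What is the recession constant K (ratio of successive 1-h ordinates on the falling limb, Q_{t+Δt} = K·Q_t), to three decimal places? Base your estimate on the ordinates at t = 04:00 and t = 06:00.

Using the recession-limb readings at t = 04:00 and t = 06:00: Q falls from 171 to 108 m³/s over 2 intervals.
K = (Q₂/Q₁)^(1/2) = (108/171)^(1/2) = 0.795.

K ≈ 0.795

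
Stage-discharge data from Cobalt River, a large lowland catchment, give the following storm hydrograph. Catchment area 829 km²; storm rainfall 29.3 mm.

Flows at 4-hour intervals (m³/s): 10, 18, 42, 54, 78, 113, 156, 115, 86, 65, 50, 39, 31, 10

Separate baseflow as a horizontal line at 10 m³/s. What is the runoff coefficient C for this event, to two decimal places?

C ≈ 0.43

ΣQ_DR = 727.0 m³/s; V = ΣQ_DR·Δt = 1.047 × 10^7 m³.
Runoff depth d = V / A = 12.63 mm.
C = d / P = 12.63 / 29.3 = 0.43.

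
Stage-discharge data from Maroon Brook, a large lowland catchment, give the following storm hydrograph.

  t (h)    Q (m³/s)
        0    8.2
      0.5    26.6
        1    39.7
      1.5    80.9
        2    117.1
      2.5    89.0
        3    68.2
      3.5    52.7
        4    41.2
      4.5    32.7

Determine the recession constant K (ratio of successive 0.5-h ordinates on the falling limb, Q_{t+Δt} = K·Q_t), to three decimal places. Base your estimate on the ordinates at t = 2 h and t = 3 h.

Using the recession-limb readings at t = 2 h and t = 3 h: Q falls from 117.1 to 68.2 m³/s over 2 intervals.
K = (Q₂/Q₁)^(1/2) = (68.2/117.1)^(1/2) = 0.763.

K ≈ 0.763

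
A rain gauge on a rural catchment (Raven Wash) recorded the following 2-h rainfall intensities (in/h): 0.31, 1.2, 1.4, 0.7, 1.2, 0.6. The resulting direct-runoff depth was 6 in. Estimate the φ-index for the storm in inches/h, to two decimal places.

Only the 5 blocks with intensity above φ contribute runoff: 1.2, 1.4, 0.7, 1.2, 0.6 in/h.
Σ(I−φ)·Δt = d  ⇒  (1.2+1.4+0.7+1.2+0.6 − 5φ)·2 = 6
φ = (5.100 − 6/2) / 5 = 0.42 in/h.

φ ≈ 0.42 in/h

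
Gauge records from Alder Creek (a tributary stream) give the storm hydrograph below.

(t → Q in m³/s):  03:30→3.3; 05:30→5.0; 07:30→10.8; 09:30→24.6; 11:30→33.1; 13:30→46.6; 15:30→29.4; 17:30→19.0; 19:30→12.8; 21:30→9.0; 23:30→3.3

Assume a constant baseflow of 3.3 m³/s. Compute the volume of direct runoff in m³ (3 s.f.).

V ≈ 1.16 × 10^6 m³

Direct-runoff ordinates (Q − Q_b): 0.0, 1.7, 7.5, 21.3, 29.8, 43.3, 26.1, 15.7, 9.5, 5.7, 0.0 m³/s.
ΣQ_DR = 160.6 m³/s.
With Δt = 2 h = 7200 s, V = ΣQ_DR · Δt = 160.6 × 7200 = 1.16 × 10^6 m³.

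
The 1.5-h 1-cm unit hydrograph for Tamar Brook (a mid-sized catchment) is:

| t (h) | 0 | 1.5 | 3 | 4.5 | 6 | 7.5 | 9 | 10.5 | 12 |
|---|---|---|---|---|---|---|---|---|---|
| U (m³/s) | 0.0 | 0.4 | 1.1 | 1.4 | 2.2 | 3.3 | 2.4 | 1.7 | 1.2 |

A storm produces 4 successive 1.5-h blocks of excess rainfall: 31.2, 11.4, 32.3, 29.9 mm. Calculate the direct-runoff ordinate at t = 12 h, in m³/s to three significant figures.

By discrete convolution, Q_j = Σ (P_i / 10 mm) · U_{j−i}.
At t = 12 h (j=8): Q = (31.2/10)·1.2 + (11.4/10)·1.7 + (32.3/10)·2.4 + (29.9/10)·3.3 = 23.3 m³/s.

Q ≈ 23.3 m³/s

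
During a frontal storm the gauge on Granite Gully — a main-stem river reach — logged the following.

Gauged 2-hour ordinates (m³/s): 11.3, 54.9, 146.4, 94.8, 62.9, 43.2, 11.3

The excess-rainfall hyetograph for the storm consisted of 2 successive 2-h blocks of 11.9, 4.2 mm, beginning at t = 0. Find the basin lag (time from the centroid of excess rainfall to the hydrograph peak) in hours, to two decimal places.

Centroid of excess rainfall: t_c = Σ P_i·t̄_i / ΣP_i = 1.5217 h (block centres at 1, 3 h).
Hydrograph peak occurs at t = 4 h, so basin lag t_L = 4 − 1.5217 = 2.48 h.

t_L ≈ 2.48 h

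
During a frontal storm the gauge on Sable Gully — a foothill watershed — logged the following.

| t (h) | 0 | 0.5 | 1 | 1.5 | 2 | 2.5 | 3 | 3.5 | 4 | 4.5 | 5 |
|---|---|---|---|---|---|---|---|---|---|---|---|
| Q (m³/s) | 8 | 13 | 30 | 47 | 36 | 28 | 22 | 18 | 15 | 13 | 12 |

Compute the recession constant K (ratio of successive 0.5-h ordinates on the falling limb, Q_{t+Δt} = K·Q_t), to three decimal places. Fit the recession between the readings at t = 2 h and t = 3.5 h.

K ≈ 0.794

Using the recession-limb readings at t = 2 h and t = 3.5 h: Q falls from 36 to 18 m³/s over 3 intervals.
K = (Q₂/Q₁)^(1/3) = (18/36)^(1/3) = 0.794.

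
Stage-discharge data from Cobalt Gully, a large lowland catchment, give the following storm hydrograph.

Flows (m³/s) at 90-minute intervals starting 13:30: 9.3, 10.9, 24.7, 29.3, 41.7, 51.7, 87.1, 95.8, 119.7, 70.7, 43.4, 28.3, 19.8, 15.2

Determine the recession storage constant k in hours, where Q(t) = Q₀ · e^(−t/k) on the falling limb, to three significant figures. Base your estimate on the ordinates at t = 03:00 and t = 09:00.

k ≈ 3.90 h

On the falling limb, Q drops from 70.7 to 15.2 m³/s between t = 03:00 and t = 09:00 (Δt = 6 h).
k = −Δt / ln(Q₂/Q₁) = −6 / ln(15.2/70.7) = 3.90 h.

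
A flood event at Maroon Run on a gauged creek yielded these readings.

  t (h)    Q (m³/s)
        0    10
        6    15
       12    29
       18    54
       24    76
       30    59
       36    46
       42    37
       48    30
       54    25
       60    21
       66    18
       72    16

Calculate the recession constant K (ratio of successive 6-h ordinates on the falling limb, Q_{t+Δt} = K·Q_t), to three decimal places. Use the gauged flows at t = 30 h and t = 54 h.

K ≈ 0.807

Using the recession-limb readings at t = 30 h and t = 54 h: Q falls from 59 to 25 m³/s over 4 intervals.
K = (Q₂/Q₁)^(1/4) = (25/59)^(1/4) = 0.807.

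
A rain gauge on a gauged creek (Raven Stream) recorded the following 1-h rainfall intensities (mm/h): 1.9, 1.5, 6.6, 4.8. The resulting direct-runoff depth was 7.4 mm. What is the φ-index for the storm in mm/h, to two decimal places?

φ ≈ 2.00 mm/h

Only the 2 blocks with intensity above φ contribute runoff: 6.6, 4.8 mm/h.
Σ(I−φ)·Δt = d  ⇒  (6.6+4.8 − 2φ)·1 = 7.4
φ = (11.40 − 7.4/1) / 2 = 2.00 mm/h.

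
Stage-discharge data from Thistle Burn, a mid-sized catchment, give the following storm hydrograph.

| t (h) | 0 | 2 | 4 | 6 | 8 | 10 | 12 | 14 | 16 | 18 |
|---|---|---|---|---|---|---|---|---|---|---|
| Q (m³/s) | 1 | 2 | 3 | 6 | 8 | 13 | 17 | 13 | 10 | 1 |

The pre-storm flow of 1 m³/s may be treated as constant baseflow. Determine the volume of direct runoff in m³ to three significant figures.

Direct-runoff ordinates (Q − Q_b): 0.0, 1.0, 2.0, 5.0, 7.0, 12.0, 16.0, 12.0, 9.0, 0.0 m³/s.
ΣQ_DR = 64.00 m³/s.
With Δt = 2 h = 7200 s, V = ΣQ_DR · Δt = 64.00 × 7200 = 4.61 × 10^5 m³.

V ≈ 4.61 × 10^5 m³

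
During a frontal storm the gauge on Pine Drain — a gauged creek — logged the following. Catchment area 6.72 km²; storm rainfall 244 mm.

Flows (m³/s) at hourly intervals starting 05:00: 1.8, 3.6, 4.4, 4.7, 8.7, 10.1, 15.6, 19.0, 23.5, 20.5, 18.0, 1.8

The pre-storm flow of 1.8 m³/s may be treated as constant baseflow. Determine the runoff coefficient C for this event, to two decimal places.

C ≈ 0.24

ΣQ_DR = 110.1 m³/s; V = ΣQ_DR·Δt = 3.964 × 10^5 m³.
Runoff depth d = V / A = 58.98 mm.
C = d / P = 58.98 / 244 = 0.24.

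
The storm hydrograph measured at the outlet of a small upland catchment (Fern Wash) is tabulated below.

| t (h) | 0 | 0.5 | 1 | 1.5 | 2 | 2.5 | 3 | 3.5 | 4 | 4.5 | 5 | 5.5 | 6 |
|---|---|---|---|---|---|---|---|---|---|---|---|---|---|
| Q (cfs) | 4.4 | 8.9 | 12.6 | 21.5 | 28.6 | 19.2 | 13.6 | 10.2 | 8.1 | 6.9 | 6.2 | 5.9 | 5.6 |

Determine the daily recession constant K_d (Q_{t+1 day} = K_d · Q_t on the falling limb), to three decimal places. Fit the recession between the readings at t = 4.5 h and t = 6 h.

K_d ≈ 0.035

Between t = 4.5 h and t = 6 h the flow falls from 6.9 to 5.6 cfs over 3×0.5 h = 1.5 h.
Per-interval ratio K = (5.6/6.9)^(1/3) = 0.9328; K_d = K^(24/0.5) = 0.035.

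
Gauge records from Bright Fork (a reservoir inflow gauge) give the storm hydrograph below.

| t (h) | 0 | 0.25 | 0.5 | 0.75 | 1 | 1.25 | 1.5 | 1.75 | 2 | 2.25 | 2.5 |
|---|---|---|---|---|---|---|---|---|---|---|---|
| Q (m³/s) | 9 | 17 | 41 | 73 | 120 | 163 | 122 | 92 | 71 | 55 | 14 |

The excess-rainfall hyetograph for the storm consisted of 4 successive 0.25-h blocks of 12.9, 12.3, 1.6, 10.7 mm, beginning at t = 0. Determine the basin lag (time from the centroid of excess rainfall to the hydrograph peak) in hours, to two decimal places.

t_L ≈ 0.81 h

Centroid of excess rainfall: t_c = Σ P_i·t̄_i / ΣP_i = 0.4423 h (block centres at 0.125, 0.375, 0.625, 0.875 h).
Hydrograph peak occurs at t = 1.25 h, so basin lag t_L = 1.25 − 0.4423 = 0.81 h.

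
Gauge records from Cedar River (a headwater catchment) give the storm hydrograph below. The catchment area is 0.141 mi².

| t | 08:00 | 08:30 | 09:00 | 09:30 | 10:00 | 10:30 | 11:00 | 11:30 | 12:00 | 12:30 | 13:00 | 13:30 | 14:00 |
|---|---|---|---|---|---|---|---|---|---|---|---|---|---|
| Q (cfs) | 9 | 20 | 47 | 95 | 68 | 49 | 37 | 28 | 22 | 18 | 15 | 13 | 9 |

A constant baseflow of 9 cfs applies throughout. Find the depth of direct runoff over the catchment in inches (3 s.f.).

Direct runoff: 0.0, 11.0, 38.0, 86.0, 59.0, 40.0, 28.0, 19.0, 13.0, 9.0, 6.0, 4.0, 0.0 cfs; ΣQ_DR = 313.0 cfs.
V = ΣQ_DR · Δt = 313.0 × 1800 s = 5.634 × 10^5 ft³.
Over A = 0.141 mi², depth = V / A = 1.72 in.

d ≈ 1.72 in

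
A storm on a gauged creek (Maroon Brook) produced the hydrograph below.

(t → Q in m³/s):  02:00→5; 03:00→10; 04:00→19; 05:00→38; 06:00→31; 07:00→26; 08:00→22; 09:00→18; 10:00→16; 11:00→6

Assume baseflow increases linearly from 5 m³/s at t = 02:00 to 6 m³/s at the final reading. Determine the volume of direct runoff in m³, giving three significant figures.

V ≈ 4.90 × 10^5 m³

Direct-runoff ordinates (Q − Q_b): 0.00, 4.89, 13.78, 32.67, 25.56, 20.44, 16.33, 12.22, 10.11, 0.00 m³/s.
ΣQ_DR = 136.0 m³/s.
With Δt = 1 h = 3600 s, V = ΣQ_DR · Δt = 136.0 × 3600 = 4.90 × 10^5 m³.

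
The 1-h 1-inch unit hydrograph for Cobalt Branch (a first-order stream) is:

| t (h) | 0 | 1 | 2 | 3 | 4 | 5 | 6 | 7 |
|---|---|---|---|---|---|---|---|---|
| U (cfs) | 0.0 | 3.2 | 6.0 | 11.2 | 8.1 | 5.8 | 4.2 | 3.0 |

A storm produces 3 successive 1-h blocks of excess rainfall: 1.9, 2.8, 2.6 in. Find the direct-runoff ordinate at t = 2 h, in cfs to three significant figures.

By discrete convolution, Q_j = Σ (P_i / 1 in) · U_{j−i}.
At t = 2 h (j=2): Q = (1.9/1)·6.0 + (2.8/1)·3.2 + (2.6/1)·0.0 = 20.4 cfs.

Q ≈ 20.4 cfs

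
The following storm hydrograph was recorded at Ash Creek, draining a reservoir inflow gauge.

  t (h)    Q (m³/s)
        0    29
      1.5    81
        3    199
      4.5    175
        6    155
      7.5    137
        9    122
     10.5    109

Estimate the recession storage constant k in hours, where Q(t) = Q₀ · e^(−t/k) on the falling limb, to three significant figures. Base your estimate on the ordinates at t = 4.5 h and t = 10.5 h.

k ≈ 12.7 h

On the falling limb, Q drops from 175 to 109 m³/s between t = 4.5 h and t = 10.5 h (Δt = 6 h).
k = −Δt / ln(Q₂/Q₁) = −6 / ln(109/175) = 12.7 h.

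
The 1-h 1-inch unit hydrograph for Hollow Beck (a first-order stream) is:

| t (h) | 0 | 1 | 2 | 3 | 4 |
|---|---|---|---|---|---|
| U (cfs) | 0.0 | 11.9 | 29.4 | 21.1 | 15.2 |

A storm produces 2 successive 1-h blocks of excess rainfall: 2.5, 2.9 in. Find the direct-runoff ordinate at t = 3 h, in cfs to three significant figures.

Q ≈ 138 cfs

By discrete convolution, Q_j = Σ (P_i / 1 in) · U_{j−i}.
At t = 3 h (j=3): Q = (2.5/1)·21.1 + (2.9/1)·29.4 = 138 cfs.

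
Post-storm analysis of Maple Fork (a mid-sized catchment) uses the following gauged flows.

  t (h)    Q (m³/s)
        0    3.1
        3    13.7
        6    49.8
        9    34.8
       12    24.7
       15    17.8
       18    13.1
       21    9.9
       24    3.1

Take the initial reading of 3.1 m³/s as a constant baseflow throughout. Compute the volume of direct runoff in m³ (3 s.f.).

Direct-runoff ordinates (Q − Q_b): 0.0, 10.6, 46.7, 31.7, 21.6, 14.7, 10.0, 6.8, 0.0 m³/s.
ΣQ_DR = 142.1 m³/s.
With Δt = 3 h = 10800 s, V = ΣQ_DR · Δt = 142.1 × 10800 = 1.53 × 10^6 m³.

V ≈ 1.53 × 10^6 m³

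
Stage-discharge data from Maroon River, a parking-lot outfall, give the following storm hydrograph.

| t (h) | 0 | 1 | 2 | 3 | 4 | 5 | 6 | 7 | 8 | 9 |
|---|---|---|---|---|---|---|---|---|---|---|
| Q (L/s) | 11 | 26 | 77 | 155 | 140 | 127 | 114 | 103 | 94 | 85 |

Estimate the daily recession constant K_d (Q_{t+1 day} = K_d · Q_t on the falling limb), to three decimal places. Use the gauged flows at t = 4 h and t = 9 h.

K_d ≈ 0.091

Between t = 4 h and t = 9 h the flow falls from 140 to 85 L/s over 5×1 h = 5 h.
Per-interval ratio K = (85/140)^(1/5) = 0.9050; K_d = K^(24/1) = 0.091.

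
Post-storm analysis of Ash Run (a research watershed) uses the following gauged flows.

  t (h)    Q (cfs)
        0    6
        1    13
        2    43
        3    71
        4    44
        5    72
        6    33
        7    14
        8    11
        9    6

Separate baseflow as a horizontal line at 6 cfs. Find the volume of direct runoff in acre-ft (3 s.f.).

V ≈ 20.9 acre-ft

Direct-runoff ordinates (Q − Q_b): 0.0, 7.0, 37.0, 65.0, 38.0, 66.0, 27.0, 8.0, 5.0, 0.0 cfs.
ΣQ_DR = 253.0 cfs.
With Δt = 1 h = 3600 s, V = ΣQ_DR · Δt = 253.0 × 3600 = 9.11 × 10^5 ft³ = 20.9 acre-ft.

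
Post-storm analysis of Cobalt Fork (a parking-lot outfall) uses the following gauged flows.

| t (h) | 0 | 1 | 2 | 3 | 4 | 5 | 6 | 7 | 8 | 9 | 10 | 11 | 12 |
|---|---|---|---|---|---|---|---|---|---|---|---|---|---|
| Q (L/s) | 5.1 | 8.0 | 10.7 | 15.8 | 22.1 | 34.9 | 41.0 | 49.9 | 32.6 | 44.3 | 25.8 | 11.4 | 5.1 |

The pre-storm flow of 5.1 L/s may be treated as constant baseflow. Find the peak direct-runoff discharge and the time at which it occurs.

Q_p = 44.8 L/s at t = 7 h

Subtracting baseflow gives direct-runoff ordinates: 0.0, 2.9, 5.6, 10.7, 17.0, 29.8, 35.9, 44.8, 27.5, 39.2, 20.7, 6.3, 0.0 L/s.
The maximum is 44.8 L/s, occurring at the reading for t = 7 h.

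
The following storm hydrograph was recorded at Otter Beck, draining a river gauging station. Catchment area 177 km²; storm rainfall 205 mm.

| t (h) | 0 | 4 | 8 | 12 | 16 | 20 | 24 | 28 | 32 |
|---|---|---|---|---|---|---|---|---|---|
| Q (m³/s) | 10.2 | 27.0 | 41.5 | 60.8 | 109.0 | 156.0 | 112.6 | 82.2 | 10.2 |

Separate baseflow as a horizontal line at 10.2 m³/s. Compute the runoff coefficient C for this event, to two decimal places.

C ≈ 0.21

ΣQ_DR = 517.7 m³/s; V = ΣQ_DR·Δt = 7.455 × 10^6 m³.
Runoff depth d = V / A = 42.12 mm.
C = d / P = 42.12 / 205 = 0.21.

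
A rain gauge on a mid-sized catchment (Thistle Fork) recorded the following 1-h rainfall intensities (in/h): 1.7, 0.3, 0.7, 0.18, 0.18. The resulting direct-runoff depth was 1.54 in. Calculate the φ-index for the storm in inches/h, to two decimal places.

Only the 2 blocks with intensity above φ contribute runoff: 1.7, 0.7 in/h.
Σ(I−φ)·Δt = d  ⇒  (1.7+0.7 − 2φ)·1 = 1.54
φ = (2.400 − 1.54/1) / 2 = 0.43 in/h.

φ ≈ 0.43 in/h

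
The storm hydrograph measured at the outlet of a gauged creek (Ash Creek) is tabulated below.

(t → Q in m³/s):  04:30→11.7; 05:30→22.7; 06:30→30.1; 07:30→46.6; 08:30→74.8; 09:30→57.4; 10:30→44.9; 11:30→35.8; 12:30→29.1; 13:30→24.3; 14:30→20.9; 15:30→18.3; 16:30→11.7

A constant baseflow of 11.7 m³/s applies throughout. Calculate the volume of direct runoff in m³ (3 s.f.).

Direct-runoff ordinates (Q − Q_b): 0.0, 11.0, 18.4, 34.9, 63.1, 45.7, 33.2, 24.1, 17.4, 12.6, 9.2, 6.6, 0.0 m³/s.
ΣQ_DR = 276.2 m³/s.
With Δt = 1 h = 3600 s, V = ΣQ_DR · Δt = 276.2 × 3600 = 9.94 × 10^5 m³.

V ≈ 9.94 × 10^5 m³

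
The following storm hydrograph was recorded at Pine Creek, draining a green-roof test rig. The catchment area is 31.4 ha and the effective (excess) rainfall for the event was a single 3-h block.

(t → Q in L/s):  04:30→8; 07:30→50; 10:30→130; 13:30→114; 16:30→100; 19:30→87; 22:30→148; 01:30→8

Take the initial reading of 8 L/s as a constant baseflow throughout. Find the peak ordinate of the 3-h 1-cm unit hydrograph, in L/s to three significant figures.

U_p ≈ 70.1 L/s

Direct runoff: 0.0, 42.0, 122.0, 106.0, 92.0, 79.0, 140.0, 0.0 L/s; ΣQ_DR = 581.0 L/s, peak = 140.0 L/s.
Runoff depth d = ΣQ_DR·Δt / A = 581.0 × 10800 / (31.4 ha) = 19.98 mm.
The 1-cm UH is the DRH scaled by (10 mm)/d, so U_p = 140.0 × 10/19.98 = 70.1 L/s.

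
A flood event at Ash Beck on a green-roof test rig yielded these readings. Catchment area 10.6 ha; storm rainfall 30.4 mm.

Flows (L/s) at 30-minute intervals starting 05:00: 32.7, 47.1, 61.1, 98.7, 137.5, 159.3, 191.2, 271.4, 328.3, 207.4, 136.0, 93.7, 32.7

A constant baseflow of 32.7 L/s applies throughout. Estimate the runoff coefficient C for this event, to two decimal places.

ΣQ_DR = 1372 L/s; V = ΣQ_DR·Δt = 2.470 × 10^6 L.
Runoff depth d = V / A = 23.30 mm.
C = d / P = 23.30 / 30.4 = 0.77.

C ≈ 0.77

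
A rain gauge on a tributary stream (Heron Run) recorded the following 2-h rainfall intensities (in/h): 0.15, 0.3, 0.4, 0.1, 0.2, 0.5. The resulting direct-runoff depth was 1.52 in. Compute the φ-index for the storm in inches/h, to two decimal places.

Only the 4 blocks with intensity above φ contribute runoff: 0.3, 0.4, 0.2, 0.5 in/h.
Σ(I−φ)·Δt = d  ⇒  (0.3+0.4+0.2+0.5 − 4φ)·2 = 1.52
φ = (1.400 − 1.52/2) / 4 = 0.16 in/h.

φ ≈ 0.16 in/h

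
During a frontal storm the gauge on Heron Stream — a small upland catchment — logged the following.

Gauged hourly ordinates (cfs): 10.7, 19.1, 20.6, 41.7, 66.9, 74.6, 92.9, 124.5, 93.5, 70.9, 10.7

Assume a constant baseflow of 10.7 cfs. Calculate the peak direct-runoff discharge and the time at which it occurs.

Subtracting baseflow gives direct-runoff ordinates: 0.0, 8.4, 9.9, 31.0, 56.2, 63.9, 82.2, 113.8, 82.8, 60.2, 0.0 cfs.
The maximum is 113.8 cfs, occurring at the reading for t = 7 h.

Q_p = 113.8 cfs at t = 7 h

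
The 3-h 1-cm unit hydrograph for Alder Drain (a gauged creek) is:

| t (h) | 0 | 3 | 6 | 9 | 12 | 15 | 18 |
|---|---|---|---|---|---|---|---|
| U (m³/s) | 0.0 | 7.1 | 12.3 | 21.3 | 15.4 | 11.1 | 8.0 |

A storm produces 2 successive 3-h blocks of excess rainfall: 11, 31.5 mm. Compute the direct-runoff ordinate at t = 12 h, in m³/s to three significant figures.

Q ≈ 84.0 m³/s

By discrete convolution, Q_j = Σ (P_i / 10 mm) · U_{j−i}.
At t = 12 h (j=4): Q = (11/10)·15.4 + (31.5/10)·21.3 = 84.0 m³/s.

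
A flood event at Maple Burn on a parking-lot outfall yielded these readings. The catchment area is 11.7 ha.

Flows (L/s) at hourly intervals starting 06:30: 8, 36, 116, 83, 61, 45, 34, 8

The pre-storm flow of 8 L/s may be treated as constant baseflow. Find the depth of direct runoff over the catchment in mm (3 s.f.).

d ≈ 10.1 mm

Direct runoff: 0.0, 28.0, 108.0, 75.0, 53.0, 37.0, 26.0, 0.0 L/s; ΣQ_DR = 327.0 L/s.
V = ΣQ_DR · Δt = 327.0 × 3600 s = 1.177 × 10^6 L.
Over A = 11.7 ha, depth = V / A = 10.1 mm.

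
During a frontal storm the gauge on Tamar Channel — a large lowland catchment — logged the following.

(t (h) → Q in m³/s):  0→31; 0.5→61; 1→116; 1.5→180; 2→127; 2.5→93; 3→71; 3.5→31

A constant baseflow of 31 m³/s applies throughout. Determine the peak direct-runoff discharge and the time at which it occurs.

Q_p = 149.0 m³/s at t = 1.5 h

Subtracting baseflow gives direct-runoff ordinates: 0.0, 30.0, 85.0, 149.0, 96.0, 62.0, 40.0, 0.0 m³/s.
The maximum is 149.0 m³/s, occurring at the reading for t = 1.5 h.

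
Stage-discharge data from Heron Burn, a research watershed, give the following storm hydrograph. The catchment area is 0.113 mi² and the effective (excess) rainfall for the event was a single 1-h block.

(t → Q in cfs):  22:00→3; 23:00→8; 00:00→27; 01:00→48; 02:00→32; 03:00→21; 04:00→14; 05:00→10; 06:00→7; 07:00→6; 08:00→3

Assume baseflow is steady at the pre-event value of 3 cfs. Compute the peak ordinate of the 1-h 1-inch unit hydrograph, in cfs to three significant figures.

Direct runoff: 0.0, 5.0, 24.0, 45.0, 29.0, 18.0, 11.0, 7.0, 4.0, 3.0, 0.0 cfs; ΣQ_DR = 146.0 cfs, peak = 45.0 cfs.
Runoff depth d = ΣQ_DR·Δt / A = 146.0 × 3600 / (0.113 mi²) = 2.002 in.
The 1-inch UH is the DRH scaled by (1 in)/d, so U_p = 45.0 × 1/2.002 = 22.5 cfs.

U_p ≈ 22.5 cfs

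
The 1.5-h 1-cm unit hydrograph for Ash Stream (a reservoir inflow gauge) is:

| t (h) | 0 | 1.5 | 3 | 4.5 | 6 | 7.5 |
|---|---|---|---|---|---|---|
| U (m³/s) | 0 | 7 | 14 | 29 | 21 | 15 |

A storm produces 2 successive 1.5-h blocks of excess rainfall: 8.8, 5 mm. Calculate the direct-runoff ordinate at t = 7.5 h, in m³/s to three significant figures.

Q ≈ 23.7 m³/s

By discrete convolution, Q_j = Σ (P_i / 10 mm) · U_{j−i}.
At t = 7.5 h (j=5): Q = (8.8/10)·15 + (5/10)·21 = 23.7 m³/s.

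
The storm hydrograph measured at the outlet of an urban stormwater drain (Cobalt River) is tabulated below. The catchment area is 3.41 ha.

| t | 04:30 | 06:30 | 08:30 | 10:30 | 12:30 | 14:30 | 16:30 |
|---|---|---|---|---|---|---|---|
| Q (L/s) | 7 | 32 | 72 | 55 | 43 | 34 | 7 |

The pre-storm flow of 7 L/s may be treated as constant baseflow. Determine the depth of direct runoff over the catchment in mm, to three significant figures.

d ≈ 42.4 mm

Direct runoff: 0.0, 25.0, 65.0, 48.0, 36.0, 27.0, 0.0 L/s; ΣQ_DR = 201.0 L/s.
V = ΣQ_DR · Δt = 201.0 × 7200 s = 1.447 × 10^6 L.
Over A = 3.41 ha, depth = V / A = 42.4 mm.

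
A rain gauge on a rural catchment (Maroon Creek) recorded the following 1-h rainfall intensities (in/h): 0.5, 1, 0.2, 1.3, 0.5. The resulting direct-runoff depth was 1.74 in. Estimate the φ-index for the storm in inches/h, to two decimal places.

Only the 4 blocks with intensity above φ contribute runoff: 0.5, 1, 1.3, 0.5 in/h.
Σ(I−φ)·Δt = d  ⇒  (0.5+1+1.3+0.5 − 4φ)·1 = 1.74
φ = (3.300 − 1.74/1) / 4 = 0.39 in/h.

φ ≈ 0.39 in/h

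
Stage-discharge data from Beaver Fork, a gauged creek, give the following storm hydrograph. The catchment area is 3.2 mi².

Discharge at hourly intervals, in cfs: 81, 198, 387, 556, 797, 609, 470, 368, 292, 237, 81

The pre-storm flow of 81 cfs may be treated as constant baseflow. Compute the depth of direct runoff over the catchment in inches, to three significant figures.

d ≈ 1.54 in

Direct runoff: 0.0, 117.0, 306.0, 475.0, 716.0, 528.0, 389.0, 287.0, 211.0, 156.0, 0.0 cfs; ΣQ_DR = 3185 cfs.
V = ΣQ_DR · Δt = 3185 × 3600 s = 1.147 × 10^7 ft³.
Over A = 3.2 mi², depth = V / A = 1.54 in.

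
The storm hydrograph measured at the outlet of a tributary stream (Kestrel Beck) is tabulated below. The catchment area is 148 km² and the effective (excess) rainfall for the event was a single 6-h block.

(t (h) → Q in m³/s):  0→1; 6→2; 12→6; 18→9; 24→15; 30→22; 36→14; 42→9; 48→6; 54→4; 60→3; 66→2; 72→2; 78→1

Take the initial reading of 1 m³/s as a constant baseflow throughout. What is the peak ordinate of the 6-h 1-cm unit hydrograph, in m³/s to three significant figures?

Direct runoff: 0.0, 1.0, 5.0, 8.0, 14.0, 21.0, 13.0, 8.0, 5.0, 3.0, 2.0, 1.0, 1.0, 0.0 m³/s; ΣQ_DR = 82.00 m³/s, peak = 21.0 m³/s.
Runoff depth d = ΣQ_DR·Δt / A = 82.00 × 21600 / (148 km²) = 11.97 mm.
The 1-cm UH is the DRH scaled by (10 mm)/d, so U_p = 21.0 × 10/11.97 = 17.5 m³/s.

U_p ≈ 17.5 m³/s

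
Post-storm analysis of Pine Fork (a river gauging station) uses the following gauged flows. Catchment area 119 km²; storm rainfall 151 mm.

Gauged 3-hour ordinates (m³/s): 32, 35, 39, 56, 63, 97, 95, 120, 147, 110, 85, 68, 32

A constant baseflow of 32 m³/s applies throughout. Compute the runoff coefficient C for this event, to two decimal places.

ΣQ_DR = 563.0 m³/s; V = ΣQ_DR·Δt = 6.080 × 10^6 m³.
Runoff depth d = V / A = 51.10 mm.
C = d / P = 51.10 / 151 = 0.34.

C ≈ 0.34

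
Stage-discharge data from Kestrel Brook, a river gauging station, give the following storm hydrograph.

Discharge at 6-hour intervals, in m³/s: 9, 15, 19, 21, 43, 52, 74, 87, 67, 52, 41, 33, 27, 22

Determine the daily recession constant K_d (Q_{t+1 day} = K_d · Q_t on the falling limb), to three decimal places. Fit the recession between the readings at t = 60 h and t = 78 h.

Between t = 60 h and t = 78 h the flow falls from 41 to 22 m³/s over 3×6 h = 18 h.
Per-interval ratio K = (22/41)^(1/3) = 0.8126; K_d = K^(24/6) = 0.436.

K_d ≈ 0.436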